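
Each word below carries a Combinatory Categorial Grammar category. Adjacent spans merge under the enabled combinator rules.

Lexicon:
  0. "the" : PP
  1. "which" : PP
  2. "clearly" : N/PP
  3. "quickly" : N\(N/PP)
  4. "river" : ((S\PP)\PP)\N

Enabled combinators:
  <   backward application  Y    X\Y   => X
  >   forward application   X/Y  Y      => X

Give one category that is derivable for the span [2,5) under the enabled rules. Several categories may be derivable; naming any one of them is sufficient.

[0,5] S   <
  [0,1] "the" : PP
  [1,5] S\PP   <
    [1,2] "which" : PP
    [2,5] (S\PP)\PP   <
      [2,4] N   <
        [2,3] "clearly" : N/PP
        [3,4] "quickly" : N\(N/PP)
      [4,5] "river" : ((S\PP)\PP)\N

(S\PP)\PP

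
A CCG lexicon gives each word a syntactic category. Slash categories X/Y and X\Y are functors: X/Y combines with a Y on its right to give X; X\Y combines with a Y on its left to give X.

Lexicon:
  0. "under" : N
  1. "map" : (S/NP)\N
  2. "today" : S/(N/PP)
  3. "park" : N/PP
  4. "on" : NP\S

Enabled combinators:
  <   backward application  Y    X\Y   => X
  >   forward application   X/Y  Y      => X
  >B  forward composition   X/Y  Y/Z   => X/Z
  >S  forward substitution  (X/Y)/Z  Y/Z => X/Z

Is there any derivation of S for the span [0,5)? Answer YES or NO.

YES

[0,5] S   >
  [0,2] S/NP   <
    [0,1] "under" : N
    [1,2] "map" : (S/NP)\N
  [2,5] NP   <
    [2,4] S   >
      [2,3] "today" : S/(N/PP)
      [3,4] "park" : N/PP
    [4,5] "on" : NP\S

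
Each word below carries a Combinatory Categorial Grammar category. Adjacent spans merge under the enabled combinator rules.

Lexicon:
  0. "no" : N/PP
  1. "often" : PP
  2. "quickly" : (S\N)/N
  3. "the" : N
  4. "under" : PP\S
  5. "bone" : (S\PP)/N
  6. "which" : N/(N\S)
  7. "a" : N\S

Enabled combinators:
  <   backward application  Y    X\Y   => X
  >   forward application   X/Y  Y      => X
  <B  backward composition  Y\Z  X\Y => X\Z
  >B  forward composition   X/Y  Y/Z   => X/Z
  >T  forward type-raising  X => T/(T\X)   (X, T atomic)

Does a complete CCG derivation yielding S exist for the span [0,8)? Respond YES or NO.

[0,8] S   <
  [0,5] PP   <
    [0,4] S   <
      [0,2] N   >
        [0,1] "no" : N/PP
        [1,2] "often" : PP
      [2,4] S\N   >
        [2,3] "quickly" : (S\N)/N
        [3,4] "the" : N
    [4,5] "under" : PP\S
  [5,8] S\PP   >
    [5,6] "bone" : (S\PP)/N
    [6,8] N   >
      [6,7] "which" : N/(N\S)
      [7,8] "a" : N\S

YES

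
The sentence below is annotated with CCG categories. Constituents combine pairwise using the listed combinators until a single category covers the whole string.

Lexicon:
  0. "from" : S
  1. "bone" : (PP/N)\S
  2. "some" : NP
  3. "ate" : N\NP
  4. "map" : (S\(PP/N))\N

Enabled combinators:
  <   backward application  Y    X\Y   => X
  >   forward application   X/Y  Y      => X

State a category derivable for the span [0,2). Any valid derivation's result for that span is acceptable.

PP/N

[0,5] S   <
  [0,2] PP/N   <
    [0,1] "from" : S
    [1,2] "bone" : (PP/N)\S
  [2,5] S\(PP/N)   <
    [2,4] N   <
      [2,3] "some" : NP
      [3,4] "ate" : N\NP
    [4,5] "map" : (S\(PP/N))\N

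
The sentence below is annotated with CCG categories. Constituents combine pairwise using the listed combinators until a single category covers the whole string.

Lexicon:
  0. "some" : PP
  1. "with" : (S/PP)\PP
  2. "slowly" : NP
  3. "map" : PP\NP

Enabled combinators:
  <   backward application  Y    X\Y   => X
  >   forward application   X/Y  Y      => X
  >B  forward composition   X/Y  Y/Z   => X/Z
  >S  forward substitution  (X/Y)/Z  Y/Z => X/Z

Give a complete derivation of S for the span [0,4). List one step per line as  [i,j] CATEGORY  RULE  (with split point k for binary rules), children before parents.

[0,4] S   >
  [0,2] S/PP   <
    [0,1] "some" : PP
    [1,2] "with" : (S/PP)\PP
  [2,4] PP   <
    [2,3] "slowly" : NP
    [3,4] "map" : PP\NP

[0,1] PP  lex  "some"
[1,2] (S/PP)\PP  lex  "with"
[0,2] S/PP  <  k=1
[2,3] NP  lex  "slowly"
[3,4] PP\NP  lex  "map"
[2,4] PP  <  k=3
[0,4] S  >  k=2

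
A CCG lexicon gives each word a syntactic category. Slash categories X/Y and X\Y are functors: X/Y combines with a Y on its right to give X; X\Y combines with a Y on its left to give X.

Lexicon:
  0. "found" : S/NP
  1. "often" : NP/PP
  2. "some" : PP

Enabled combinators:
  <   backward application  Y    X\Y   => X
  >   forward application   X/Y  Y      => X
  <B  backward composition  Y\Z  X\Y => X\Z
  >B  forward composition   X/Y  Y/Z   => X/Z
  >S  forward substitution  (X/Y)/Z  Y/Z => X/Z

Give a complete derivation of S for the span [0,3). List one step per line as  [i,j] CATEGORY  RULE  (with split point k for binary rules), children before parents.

[0,1] S/NP  lex  "found"
[1,2] NP/PP  lex  "often"
[2,3] PP  lex  "some"
[1,3] NP  >  k=2
[0,3] S  >  k=1

[0,3] S   >
  [0,1] "found" : S/NP
  [1,3] NP   >
    [1,2] "often" : NP/PP
    [2,3] "some" : PP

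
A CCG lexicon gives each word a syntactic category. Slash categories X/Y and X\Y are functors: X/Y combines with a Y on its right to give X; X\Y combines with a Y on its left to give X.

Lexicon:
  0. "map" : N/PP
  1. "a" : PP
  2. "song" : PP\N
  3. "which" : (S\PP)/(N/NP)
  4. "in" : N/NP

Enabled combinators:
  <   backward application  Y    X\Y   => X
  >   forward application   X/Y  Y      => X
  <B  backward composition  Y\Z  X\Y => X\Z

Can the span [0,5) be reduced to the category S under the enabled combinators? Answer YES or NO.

[0,5] S   <
  [0,2] N   >
    [0,1] "map" : N/PP
    [1,2] "a" : PP
  [2,5] S\N   <B
    [2,3] "song" : PP\N
    [3,5] S\PP   >
      [3,4] "which" : (S\PP)/(N/NP)
      [4,5] "in" : N/NP

YES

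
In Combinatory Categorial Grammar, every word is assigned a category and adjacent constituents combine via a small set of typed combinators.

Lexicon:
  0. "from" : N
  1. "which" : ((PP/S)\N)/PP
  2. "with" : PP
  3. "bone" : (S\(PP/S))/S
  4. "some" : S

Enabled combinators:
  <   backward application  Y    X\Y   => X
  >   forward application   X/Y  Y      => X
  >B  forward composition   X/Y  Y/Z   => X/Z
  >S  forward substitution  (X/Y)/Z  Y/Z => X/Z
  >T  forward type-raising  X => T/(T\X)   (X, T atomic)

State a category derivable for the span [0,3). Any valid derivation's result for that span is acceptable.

[0,5] S   <
  [0,3] PP/S   <
    [0,1] "from" : N
    [1,3] (PP/S)\N   >
      [1,2] "which" : ((PP/S)\N)/PP
      [2,3] "with" : PP
  [3,5] S\(PP/S)   >
    [3,4] "bone" : (S\(PP/S))/S
    [4,5] "some" : S

PP/S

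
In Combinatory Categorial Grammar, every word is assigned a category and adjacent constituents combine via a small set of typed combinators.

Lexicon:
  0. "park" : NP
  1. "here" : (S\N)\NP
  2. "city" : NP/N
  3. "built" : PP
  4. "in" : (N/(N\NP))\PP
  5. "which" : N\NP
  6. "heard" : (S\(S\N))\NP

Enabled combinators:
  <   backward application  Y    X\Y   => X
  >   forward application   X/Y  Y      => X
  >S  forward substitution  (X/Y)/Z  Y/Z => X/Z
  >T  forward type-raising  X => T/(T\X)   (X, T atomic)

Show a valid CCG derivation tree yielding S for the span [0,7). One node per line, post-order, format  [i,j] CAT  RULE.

[0,7] S   <
  [0,2] S\N   <
    [0,1] "park" : NP
    [1,2] "here" : (S\N)\NP
  [2,7] S\(S\N)   <
    [2,6] NP   >
      [2,3] "city" : NP/N
      [3,6] N   >
        [3,5] N/(N\NP)   <
          [3,4] "built" : PP
          [4,5] "in" : (N/(N\NP))\PP
        [5,6] "which" : N\NP
    [6,7] "heard" : (S\(S\N))\NP

[0,1] NP  lex  "park"
[1,2] (S\N)\NP  lex  "here"
[0,2] S\N  <  k=1
[2,3] NP/N  lex  "city"
[3,4] PP  lex  "built"
[4,5] (N/(N\NP))\PP  lex  "in"
[3,5] N/(N\NP)  <  k=4
[5,6] N\NP  lex  "which"
[3,6] N  >  k=5
[2,6] NP  >  k=3
[6,7] (S\(S\N))\NP  lex  "heard"
[2,7] S\(S\N)  <  k=6
[0,7] S  <  k=2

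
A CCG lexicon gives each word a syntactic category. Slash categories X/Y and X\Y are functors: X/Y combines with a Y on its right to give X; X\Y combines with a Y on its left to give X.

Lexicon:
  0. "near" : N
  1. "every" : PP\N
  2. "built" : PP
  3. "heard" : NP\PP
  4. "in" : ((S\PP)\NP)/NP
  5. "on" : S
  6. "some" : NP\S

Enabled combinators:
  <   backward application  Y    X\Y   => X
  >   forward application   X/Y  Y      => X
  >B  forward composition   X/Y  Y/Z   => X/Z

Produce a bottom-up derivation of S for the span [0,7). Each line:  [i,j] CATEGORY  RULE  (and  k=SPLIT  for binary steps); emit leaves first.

[0,1] N  lex  "near"
[1,2] PP\N  lex  "every"
[0,2] PP  <  k=1
[2,3] PP  lex  "built"
[3,4] NP\PP  lex  "heard"
[2,4] NP  <  k=3
[4,5] ((S\PP)\NP)/NP  lex  "in"
[5,6] S  lex  "on"
[6,7] NP\S  lex  "some"
[5,7] NP  <  k=6
[4,7] (S\PP)\NP  >  k=5
[2,7] S\PP  <  k=4
[0,7] S  <  k=2

[0,7] S   <
  [0,2] PP   <
    [0,1] "near" : N
    [1,2] "every" : PP\N
  [2,7] S\PP   <
    [2,4] NP   <
      [2,3] "built" : PP
      [3,4] "heard" : NP\PP
    [4,7] (S\PP)\NP   >
      [4,5] "in" : ((S\PP)\NP)/NP
      [5,7] NP   <
        [5,6] "on" : S
        [6,7] "some" : NP\S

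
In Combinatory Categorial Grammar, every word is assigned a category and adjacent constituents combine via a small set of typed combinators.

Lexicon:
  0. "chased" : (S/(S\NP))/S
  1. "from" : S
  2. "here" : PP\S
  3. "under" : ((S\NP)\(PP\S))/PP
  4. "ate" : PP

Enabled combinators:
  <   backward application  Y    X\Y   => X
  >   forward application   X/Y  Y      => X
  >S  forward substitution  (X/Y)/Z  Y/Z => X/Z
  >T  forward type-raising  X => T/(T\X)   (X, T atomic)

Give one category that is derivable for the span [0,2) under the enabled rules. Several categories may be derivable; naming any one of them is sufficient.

[0,5] S   >
  [0,2] S/(S\NP)   >
    [0,1] "chased" : (S/(S\NP))/S
    [1,2] "from" : S
  [2,5] S\NP   <
    [2,3] "here" : PP\S
    [3,5] (S\NP)\(PP\S)   >
      [3,4] "under" : ((S\NP)\(PP\S))/PP
      [4,5] "ate" : PP

S/(S\NP)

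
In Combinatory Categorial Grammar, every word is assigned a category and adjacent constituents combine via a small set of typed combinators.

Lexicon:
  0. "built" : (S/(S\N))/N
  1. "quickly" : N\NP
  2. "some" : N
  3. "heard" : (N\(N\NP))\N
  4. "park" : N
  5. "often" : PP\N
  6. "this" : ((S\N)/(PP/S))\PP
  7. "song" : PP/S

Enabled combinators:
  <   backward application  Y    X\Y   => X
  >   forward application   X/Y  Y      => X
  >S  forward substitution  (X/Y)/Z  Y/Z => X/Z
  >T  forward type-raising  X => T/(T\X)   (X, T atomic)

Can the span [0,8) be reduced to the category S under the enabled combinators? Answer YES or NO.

[0,8] S   >
  [0,4] S/(S\N)   >
    [0,1] "built" : (S/(S\N))/N
    [1,4] N   <
      [1,2] "quickly" : N\NP
      [2,4] N\(N\NP)   <
        [2,3] "some" : N
        [3,4] "heard" : (N\(N\NP))\N
  [4,8] S\N   >
    [4,7] (S\N)/(PP/S)   <
      [4,6] PP   <
        [4,5] "park" : N
        [5,6] "often" : PP\N
      [6,7] "this" : ((S\N)/(PP/S))\PP
    [7,8] "song" : PP/S

YES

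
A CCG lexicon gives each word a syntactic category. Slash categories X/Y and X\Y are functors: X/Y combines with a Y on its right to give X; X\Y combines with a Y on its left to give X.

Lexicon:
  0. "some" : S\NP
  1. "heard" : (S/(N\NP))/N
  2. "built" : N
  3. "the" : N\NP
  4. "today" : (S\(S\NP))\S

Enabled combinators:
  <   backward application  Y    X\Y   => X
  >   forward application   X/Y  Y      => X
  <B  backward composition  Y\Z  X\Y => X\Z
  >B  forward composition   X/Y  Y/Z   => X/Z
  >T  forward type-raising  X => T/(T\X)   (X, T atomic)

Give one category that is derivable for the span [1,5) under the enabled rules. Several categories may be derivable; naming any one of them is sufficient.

[0,5] S   <
  [0,1] "some" : S\NP
  [1,5] S\(S\NP)   <
    [1,4] S   >
      [1,3] S/(N\NP)   >
        [1,2] "heard" : (S/(N\NP))/N
        [2,3] "built" : N
      [3,4] "the" : N\NP
    [4,5] "today" : (S\(S\NP))\S

S\(S\NP)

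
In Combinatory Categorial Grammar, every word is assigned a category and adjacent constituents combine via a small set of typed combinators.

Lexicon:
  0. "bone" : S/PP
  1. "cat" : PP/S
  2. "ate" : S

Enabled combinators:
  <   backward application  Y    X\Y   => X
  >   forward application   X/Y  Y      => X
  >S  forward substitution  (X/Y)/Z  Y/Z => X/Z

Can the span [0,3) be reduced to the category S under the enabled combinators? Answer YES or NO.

[0,3] S   >
  [0,1] "bone" : S/PP
  [1,3] PP   >
    [1,2] "cat" : PP/S
    [2,3] "ate" : S

YES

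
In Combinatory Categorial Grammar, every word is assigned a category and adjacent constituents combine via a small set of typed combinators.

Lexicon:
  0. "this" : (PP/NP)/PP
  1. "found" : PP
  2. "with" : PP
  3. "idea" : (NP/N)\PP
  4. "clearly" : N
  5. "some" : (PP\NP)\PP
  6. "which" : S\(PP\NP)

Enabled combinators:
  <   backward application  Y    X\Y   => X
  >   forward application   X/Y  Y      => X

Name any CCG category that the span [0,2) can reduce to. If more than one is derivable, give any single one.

PP/NP

[0,7] S   <
  [0,6] PP\NP   <
    [0,5] PP   >
      [0,2] PP/NP   >
        [0,1] "this" : (PP/NP)/PP
        [1,2] "found" : PP
      [2,5] NP   >
        [2,4] NP/N   <
          [2,3] "with" : PP
          [3,4] "idea" : (NP/N)\PP
        [4,5] "clearly" : N
    [5,6] "some" : (PP\NP)\PP
  [6,7] "which" : S\(PP\NP)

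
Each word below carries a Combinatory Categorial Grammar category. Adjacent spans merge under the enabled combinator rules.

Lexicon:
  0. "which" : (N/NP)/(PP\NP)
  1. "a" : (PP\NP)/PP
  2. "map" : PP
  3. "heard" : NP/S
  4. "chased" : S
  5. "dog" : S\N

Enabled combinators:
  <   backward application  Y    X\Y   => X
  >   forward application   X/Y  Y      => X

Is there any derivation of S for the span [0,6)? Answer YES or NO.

YES

[0,6] S   <
  [0,5] N   >
    [0,3] N/NP   >
      [0,1] "which" : (N/NP)/(PP\NP)
      [1,3] PP\NP   >
        [1,2] "a" : (PP\NP)/PP
        [2,3] "map" : PP
    [3,5] NP   >
      [3,4] "heard" : NP/S
      [4,5] "chased" : S
  [5,6] "dog" : S\N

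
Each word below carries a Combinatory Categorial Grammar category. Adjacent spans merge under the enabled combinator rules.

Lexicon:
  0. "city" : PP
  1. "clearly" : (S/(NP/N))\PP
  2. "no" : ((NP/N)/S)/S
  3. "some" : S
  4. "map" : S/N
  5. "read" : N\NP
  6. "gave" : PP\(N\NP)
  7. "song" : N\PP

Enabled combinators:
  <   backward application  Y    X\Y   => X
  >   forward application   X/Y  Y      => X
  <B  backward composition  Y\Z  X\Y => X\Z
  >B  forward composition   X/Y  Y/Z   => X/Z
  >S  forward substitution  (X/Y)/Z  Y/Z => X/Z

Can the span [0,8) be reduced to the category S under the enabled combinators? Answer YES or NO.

[0,8] S   >
  [0,2] S/(NP/N)   <
    [0,1] "city" : PP
    [1,2] "clearly" : (S/(NP/N))\PP
  [2,8] NP/N   >
    [2,4] (NP/N)/S   >
      [2,3] "no" : ((NP/N)/S)/S
      [3,4] "some" : S
    [4,8] S   >
      [4,5] "map" : S/N
      [5,8] N   <
        [5,7] PP   <
          [5,6] "read" : N\NP
          [6,7] "gave" : PP\(N\NP)
        [7,8] "song" : N\PP

YES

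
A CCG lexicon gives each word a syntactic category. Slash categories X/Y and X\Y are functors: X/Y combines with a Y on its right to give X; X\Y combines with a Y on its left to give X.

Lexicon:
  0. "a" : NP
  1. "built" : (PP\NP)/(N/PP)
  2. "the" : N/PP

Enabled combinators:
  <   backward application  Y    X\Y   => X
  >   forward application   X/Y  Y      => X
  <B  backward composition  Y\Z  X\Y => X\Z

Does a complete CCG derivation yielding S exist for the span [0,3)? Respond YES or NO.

NP (PP\NP)/(N/PP) N/PP
CKY chart[0,3] = {PP}; S ∉ chart

NO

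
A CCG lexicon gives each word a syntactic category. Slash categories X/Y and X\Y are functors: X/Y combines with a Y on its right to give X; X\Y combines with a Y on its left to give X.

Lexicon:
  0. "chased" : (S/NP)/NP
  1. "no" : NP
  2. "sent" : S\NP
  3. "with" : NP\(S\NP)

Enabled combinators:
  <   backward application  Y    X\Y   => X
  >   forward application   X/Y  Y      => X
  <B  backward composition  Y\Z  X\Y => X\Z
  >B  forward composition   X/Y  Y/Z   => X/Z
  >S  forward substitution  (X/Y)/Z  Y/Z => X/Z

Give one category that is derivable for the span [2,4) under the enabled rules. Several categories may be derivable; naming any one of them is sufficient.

[0,4] S   >
  [0,2] S/NP   >
    [0,1] "chased" : (S/NP)/NP
    [1,2] "no" : NP
  [2,4] NP   <
    [2,3] "sent" : S\NP
    [3,4] "with" : NP\(S\NP)

NP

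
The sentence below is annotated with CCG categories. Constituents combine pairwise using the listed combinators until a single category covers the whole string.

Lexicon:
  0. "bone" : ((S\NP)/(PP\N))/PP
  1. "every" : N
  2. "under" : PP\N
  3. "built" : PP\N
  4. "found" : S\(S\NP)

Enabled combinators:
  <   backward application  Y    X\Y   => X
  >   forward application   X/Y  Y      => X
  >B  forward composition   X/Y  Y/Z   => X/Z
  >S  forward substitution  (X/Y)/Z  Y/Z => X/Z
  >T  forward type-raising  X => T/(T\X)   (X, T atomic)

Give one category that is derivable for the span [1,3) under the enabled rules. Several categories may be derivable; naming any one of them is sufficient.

PP

[0,5] S   <
  [0,4] S\NP   >
    [0,3] (S\NP)/(PP\N)   >
      [0,1] "bone" : ((S\NP)/(PP\N))/PP
      [1,3] PP   >
        [1,2] PP/(PP\N)   >T
          [1,2] "every" : N
        [2,3] "under" : PP\N
    [3,4] "built" : PP\N
  [4,5] "found" : S\(S\NP)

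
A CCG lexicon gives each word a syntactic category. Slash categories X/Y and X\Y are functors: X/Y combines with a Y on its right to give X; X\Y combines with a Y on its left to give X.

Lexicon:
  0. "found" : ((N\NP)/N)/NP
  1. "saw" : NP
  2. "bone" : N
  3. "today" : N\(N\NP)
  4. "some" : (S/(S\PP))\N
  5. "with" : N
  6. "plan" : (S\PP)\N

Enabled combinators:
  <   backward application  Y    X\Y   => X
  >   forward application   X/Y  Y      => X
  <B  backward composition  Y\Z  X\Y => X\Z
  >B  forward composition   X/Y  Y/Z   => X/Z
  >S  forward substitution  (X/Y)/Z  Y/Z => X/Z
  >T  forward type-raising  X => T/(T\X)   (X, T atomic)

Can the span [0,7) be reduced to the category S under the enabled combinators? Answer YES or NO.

YES

[0,7] S   >
  [0,5] S/(S\PP)   <
    [0,4] N   <
      [0,3] N\NP   >
        [0,2] (N\NP)/N   >
          [0,1] "found" : ((N\NP)/N)/NP
          [1,2] "saw" : NP
        [2,3] "bone" : N
      [3,4] "today" : N\(N\NP)
    [4,5] "some" : (S/(S\PP))\N
  [5,7] S\PP   <
    [5,6] "with" : N
    [6,7] "plan" : (S\PP)\N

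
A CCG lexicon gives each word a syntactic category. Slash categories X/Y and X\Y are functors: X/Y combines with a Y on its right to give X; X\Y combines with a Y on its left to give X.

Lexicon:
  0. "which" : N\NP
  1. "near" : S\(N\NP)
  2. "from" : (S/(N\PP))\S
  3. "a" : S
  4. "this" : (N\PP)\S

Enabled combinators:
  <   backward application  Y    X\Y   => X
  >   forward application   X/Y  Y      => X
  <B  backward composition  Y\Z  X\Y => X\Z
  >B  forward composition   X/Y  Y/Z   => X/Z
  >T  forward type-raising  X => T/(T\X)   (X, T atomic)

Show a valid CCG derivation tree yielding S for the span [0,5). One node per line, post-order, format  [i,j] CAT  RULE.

[0,5] S   >
  [0,3] S/(N\PP)   <
    [0,2] S   <
      [0,1] "which" : N\NP
      [1,2] "near" : S\(N\NP)
    [2,3] "from" : (S/(N\PP))\S
  [3,5] N\PP   <
    [3,4] "a" : S
    [4,5] "this" : (N\PP)\S

[0,1] N\NP  lex  "which"
[1,2] S\(N\NP)  lex  "near"
[0,2] S  <  k=1
[2,3] (S/(N\PP))\S  lex  "from"
[0,3] S/(N\PP)  <  k=2
[3,4] S  lex  "a"
[4,5] (N\PP)\S  lex  "this"
[3,5] N\PP  <  k=4
[0,5] S  >  k=3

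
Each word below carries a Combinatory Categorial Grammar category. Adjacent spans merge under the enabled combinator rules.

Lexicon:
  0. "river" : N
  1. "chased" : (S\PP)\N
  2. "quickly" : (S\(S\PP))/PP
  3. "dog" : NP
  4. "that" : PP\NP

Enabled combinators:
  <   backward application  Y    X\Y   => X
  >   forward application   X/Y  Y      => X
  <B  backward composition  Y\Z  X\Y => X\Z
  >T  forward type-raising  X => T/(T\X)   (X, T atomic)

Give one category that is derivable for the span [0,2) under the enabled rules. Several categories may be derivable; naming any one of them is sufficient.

S\PP

[0,5] S   <
  [0,2] S\PP   <
    [0,1] "river" : N
    [1,2] "chased" : (S\PP)\N
  [2,5] S\(S\PP)   >
    [2,3] "quickly" : (S\(S\PP))/PP
    [3,5] PP   <
      [3,4] "dog" : NP
      [4,5] "that" : PP\NP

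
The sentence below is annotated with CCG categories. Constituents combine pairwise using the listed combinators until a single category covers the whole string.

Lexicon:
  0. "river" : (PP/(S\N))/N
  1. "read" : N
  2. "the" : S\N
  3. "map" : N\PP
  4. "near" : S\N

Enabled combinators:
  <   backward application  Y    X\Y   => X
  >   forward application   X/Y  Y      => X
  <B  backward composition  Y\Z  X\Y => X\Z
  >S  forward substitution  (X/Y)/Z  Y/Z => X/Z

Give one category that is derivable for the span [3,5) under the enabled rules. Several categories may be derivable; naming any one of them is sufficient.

S\PP

[0,5] S   <
  [0,3] PP   >
    [0,2] PP/(S\N)   >
      [0,1] "river" : (PP/(S\N))/N
      [1,2] "read" : N
    [2,3] "the" : S\N
  [3,5] S\PP   <B
    [3,4] "map" : N\PP
    [4,5] "near" : S\N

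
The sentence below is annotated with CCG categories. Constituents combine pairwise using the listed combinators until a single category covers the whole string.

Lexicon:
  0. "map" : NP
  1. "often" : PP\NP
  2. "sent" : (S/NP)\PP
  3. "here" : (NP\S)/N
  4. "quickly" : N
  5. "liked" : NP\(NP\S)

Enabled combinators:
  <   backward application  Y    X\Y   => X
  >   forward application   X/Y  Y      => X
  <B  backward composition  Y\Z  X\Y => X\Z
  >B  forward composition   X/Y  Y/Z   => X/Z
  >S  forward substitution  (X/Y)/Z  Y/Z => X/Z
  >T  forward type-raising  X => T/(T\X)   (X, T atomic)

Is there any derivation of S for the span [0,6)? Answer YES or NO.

[0,6] S   >
  [0,3] S/NP   <
    [0,2] PP   <
      [0,1] "map" : NP
      [1,2] "often" : PP\NP
    [2,3] "sent" : (S/NP)\PP
  [3,6] NP   <
    [3,5] NP\S   >
      [3,4] "here" : (NP\S)/N
      [4,5] "quickly" : N
    [5,6] "liked" : NP\(NP\S)

YES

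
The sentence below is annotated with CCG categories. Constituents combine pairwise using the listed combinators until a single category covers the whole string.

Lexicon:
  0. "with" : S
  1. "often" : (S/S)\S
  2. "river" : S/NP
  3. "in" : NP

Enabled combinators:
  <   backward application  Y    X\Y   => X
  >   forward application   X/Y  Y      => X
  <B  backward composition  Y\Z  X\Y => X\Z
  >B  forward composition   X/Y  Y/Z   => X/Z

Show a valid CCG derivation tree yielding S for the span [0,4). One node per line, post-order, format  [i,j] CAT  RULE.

[0,1] S  lex  "with"
[1,2] (S/S)\S  lex  "often"
[0,2] S/S  <  k=1
[2,3] S/NP  lex  "river"
[0,3] S/NP  >B  k=2
[3,4] NP  lex  "in"
[0,4] S  >  k=3

[0,4] S   >
  [0,3] S/NP   >B
    [0,2] S/S   <
      [0,1] "with" : S
      [1,2] "often" : (S/S)\S
    [2,3] "river" : S/NP
  [3,4] "in" : NP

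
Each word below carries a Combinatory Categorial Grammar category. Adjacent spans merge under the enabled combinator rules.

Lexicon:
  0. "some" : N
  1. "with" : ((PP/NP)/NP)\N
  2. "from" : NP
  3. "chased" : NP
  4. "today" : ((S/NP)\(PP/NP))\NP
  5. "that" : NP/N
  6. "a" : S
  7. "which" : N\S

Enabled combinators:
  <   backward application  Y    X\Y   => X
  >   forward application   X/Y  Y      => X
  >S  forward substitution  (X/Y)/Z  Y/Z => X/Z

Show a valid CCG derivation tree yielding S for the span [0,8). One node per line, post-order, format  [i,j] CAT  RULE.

[0,1] N  lex  "some"
[1,2] ((PP/NP)/NP)\N  lex  "with"
[0,2] (PP/NP)/NP  <  k=1
[2,3] NP  lex  "from"
[0,3] PP/NP  >  k=2
[3,4] NP  lex  "chased"
[4,5] ((S/NP)\(PP/NP))\NP  lex  "today"
[3,5] (S/NP)\(PP/NP)  <  k=4
[0,5] S/NP  <  k=3
[5,6] NP/N  lex  "that"
[6,7] S  lex  "a"
[7,8] N\S  lex  "which"
[6,8] N  <  k=7
[5,8] NP  >  k=6
[0,8] S  >  k=5

[0,8] S   >
  [0,5] S/NP   <
    [0,3] PP/NP   >
      [0,2] (PP/NP)/NP   <
        [0,1] "some" : N
        [1,2] "with" : ((PP/NP)/NP)\N
      [2,3] "from" : NP
    [3,5] (S/NP)\(PP/NP)   <
      [3,4] "chased" : NP
      [4,5] "today" : ((S/NP)\(PP/NP))\NP
  [5,8] NP   >
    [5,6] "that" : NP/N
    [6,8] N   <
      [6,7] "a" : S
      [7,8] "which" : N\S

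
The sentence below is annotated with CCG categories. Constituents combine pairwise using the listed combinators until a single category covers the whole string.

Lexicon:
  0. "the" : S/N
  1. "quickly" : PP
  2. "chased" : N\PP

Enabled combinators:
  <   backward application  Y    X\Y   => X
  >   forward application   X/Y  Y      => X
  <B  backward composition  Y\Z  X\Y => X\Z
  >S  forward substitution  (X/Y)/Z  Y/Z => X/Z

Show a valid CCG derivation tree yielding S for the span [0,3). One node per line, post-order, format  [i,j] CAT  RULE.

[0,3] S   >
  [0,1] "the" : S/N
  [1,3] N   <
    [1,2] "quickly" : PP
    [2,3] "chased" : N\PP

[0,1] S/N  lex  "the"
[1,2] PP  lex  "quickly"
[2,3] N\PP  lex  "chased"
[1,3] N  <  k=2
[0,3] S  >  k=1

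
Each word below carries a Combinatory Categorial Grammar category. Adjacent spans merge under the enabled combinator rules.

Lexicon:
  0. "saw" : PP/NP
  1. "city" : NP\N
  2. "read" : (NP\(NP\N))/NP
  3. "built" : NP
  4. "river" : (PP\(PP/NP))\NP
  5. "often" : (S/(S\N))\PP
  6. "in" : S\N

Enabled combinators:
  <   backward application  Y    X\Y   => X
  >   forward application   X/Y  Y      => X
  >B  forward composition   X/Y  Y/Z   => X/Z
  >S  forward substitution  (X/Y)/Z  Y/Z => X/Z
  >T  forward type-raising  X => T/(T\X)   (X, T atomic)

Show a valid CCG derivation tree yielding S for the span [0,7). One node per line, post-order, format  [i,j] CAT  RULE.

[0,7] S   >
  [0,6] S/(S\N)   <
    [0,5] PP   <
      [0,1] "saw" : PP/NP
      [1,5] PP\(PP/NP)   <
        [1,4] NP   <
          [1,2] "city" : NP\N
          [2,4] NP\(NP\N)   >
            [2,3] "read" : (NP\(NP\N))/NP
            [3,4] "built" : NP
        [4,5] "river" : (PP\(PP/NP))\NP
    [5,6] "often" : (S/(S\N))\PP
  [6,7] "in" : S\N

[0,1] PP/NP  lex  "saw"
[1,2] NP\N  lex  "city"
[2,3] (NP\(NP\N))/NP  lex  "read"
[3,4] NP  lex  "built"
[2,4] NP\(NP\N)  >  k=3
[1,4] NP  <  k=2
[4,5] (PP\(PP/NP))\NP  lex  "river"
[1,5] PP\(PP/NP)  <  k=4
[0,5] PP  <  k=1
[5,6] (S/(S\N))\PP  lex  "often"
[0,6] S/(S\N)  <  k=5
[6,7] S\N  lex  "in"
[0,7] S  >  k=6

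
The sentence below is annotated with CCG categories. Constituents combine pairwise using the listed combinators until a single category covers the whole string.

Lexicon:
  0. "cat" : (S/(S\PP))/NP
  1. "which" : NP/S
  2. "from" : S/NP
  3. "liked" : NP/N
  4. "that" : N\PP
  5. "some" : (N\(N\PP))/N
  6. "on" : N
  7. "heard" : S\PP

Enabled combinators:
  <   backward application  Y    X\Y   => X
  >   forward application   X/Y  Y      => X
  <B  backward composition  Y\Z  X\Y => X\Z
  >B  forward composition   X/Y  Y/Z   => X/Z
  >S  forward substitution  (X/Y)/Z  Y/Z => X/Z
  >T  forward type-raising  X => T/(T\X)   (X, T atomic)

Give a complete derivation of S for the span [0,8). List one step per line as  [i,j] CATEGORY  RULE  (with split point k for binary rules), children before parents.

[0,8] S   >
  [0,7] S/(S\PP)   >
    [0,1] "cat" : (S/(S\PP))/NP
    [1,7] NP   >
      [1,4] NP/N   >B
        [1,2] "which" : NP/S
        [2,4] S/N   >B
          [2,3] "from" : S/NP
          [3,4] "liked" : NP/N
      [4,7] N   <
        [4,5] "that" : N\PP
        [5,7] N\(N\PP)   >
          [5,6] "some" : (N\(N\PP))/N
          [6,7] "on" : N
  [7,8] "heard" : S\PP

[0,1] (S/(S\PP))/NP  lex  "cat"
[1,2] NP/S  lex  "which"
[2,3] S/NP  lex  "from"
[3,4] NP/N  lex  "liked"
[2,4] S/N  >B  k=3
[1,4] NP/N  >B  k=2
[4,5] N\PP  lex  "that"
[5,6] (N\(N\PP))/N  lex  "some"
[6,7] N  lex  "on"
[5,7] N\(N\PP)  >  k=6
[4,7] N  <  k=5
[1,7] NP  >  k=4
[0,7] S/(S\PP)  >  k=1
[7,8] S\PP  lex  "heard"
[0,8] S  >  k=7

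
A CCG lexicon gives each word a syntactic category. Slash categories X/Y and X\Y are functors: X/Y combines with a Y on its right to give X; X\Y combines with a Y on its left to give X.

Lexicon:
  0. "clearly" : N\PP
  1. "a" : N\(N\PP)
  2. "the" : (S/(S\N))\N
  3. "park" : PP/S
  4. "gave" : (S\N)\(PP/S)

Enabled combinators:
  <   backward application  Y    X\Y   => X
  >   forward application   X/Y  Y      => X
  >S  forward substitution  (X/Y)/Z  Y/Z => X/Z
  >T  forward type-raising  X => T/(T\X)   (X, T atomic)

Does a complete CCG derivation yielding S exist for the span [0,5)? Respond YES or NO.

[0,5] S   >
  [0,3] S/(S\N)   <
    [0,2] N   <
      [0,1] "clearly" : N\PP
      [1,2] "a" : N\(N\PP)
    [2,3] "the" : (S/(S\N))\N
  [3,5] S\N   <
    [3,4] "park" : PP/S
    [4,5] "gave" : (S\N)\(PP/S)

YES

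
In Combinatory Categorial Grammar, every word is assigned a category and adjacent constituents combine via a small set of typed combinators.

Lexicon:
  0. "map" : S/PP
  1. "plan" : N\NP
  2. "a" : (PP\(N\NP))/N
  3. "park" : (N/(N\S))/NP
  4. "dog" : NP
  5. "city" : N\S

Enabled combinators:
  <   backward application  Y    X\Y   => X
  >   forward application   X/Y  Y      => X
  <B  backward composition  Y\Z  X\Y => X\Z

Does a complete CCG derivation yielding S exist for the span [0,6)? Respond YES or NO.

YES

[0,6] S   >
  [0,1] "map" : S/PP
  [1,6] PP   <
    [1,2] "plan" : N\NP
    [2,6] PP\(N\NP)   >
      [2,3] "a" : (PP\(N\NP))/N
      [3,6] N   >
        [3,5] N/(N\S)   >
          [3,4] "park" : (N/(N\S))/NP
          [4,5] "dog" : NP
        [5,6] "city" : N\S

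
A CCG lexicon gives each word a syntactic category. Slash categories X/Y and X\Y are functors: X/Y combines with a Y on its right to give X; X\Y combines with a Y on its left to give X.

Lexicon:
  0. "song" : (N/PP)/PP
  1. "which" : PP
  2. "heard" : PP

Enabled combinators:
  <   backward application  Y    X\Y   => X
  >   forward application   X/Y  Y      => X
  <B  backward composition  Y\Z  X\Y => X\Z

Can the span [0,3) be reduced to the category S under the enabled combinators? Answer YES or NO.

(N/PP)/PP PP PP
CKY chart[0,3] = {N}; S ∉ chart

NO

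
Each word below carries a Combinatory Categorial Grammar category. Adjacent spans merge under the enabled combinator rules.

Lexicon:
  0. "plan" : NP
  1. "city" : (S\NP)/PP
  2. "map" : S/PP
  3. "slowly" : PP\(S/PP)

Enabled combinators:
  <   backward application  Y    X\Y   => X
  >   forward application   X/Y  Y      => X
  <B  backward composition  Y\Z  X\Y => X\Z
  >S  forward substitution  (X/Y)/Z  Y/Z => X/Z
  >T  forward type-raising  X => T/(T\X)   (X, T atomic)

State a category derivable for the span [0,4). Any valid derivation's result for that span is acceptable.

S

[0,4] S   <
  [0,1] "plan" : NP
  [1,4] S\NP   >
    [1,2] "city" : (S\NP)/PP
    [2,4] PP   <
      [2,3] "map" : S/PP
      [3,4] "slowly" : PP\(S/PP)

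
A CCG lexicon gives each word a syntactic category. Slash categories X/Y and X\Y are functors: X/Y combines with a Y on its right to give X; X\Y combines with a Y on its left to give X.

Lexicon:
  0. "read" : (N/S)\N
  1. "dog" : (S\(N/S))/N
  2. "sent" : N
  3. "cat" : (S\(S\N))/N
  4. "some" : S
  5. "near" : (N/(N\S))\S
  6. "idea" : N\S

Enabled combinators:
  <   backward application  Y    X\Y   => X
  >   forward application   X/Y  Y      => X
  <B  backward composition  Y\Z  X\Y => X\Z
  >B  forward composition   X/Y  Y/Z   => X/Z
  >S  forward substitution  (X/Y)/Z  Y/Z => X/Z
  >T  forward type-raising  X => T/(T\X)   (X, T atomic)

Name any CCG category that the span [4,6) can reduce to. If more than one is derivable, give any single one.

[0,7] S   <
  [0,3] S\N   <B
    [0,1] "read" : (N/S)\N
    [1,3] S\(N/S)   >
      [1,2] "dog" : (S\(N/S))/N
      [2,3] "sent" : N
  [3,7] S\(S\N)   >
    [3,4] "cat" : (S\(S\N))/N
    [4,7] N   >
      [4,6] N/(N\S)   <
        [4,5] "some" : S
        [5,6] "near" : (N/(N\S))\S
      [6,7] "idea" : N\S

N/(N\S)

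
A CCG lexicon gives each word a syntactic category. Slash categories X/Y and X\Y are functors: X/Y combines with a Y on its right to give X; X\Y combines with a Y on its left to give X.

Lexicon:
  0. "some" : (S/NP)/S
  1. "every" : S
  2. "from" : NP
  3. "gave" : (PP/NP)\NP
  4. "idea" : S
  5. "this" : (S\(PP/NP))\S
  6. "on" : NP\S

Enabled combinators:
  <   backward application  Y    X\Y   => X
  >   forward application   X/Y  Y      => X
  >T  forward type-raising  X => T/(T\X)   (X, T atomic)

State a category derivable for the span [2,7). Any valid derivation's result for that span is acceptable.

[0,7] S   >
  [0,2] S/NP   >
    [0,1] "some" : (S/NP)/S
    [1,2] "every" : S
  [2,7] NP   <
    [2,6] S   <
      [2,4] PP/NP   <
        [2,3] "from" : NP
        [3,4] "gave" : (PP/NP)\NP
      [4,6] S\(PP/NP)   <
        [4,5] "idea" : S
        [5,6] "this" : (S\(PP/NP))\S
    [6,7] "on" : NP\S

NP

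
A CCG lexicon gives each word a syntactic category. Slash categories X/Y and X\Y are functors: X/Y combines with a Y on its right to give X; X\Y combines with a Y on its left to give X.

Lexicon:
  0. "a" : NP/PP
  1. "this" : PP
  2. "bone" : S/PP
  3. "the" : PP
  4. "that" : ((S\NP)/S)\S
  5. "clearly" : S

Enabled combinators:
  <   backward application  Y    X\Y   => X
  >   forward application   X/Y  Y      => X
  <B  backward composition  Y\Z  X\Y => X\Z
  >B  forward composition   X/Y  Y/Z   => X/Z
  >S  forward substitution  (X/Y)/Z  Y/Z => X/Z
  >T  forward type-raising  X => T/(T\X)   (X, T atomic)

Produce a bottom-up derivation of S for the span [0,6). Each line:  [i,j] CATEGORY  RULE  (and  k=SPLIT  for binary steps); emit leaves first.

[0,6] S   <
  [0,2] NP   >
    [0,1] "a" : NP/PP
    [1,2] "this" : PP
  [2,6] S\NP   >
    [2,5] (S\NP)/S   <
      [2,4] S   >
        [2,3] "bone" : S/PP
        [3,4] "the" : PP
      [4,5] "that" : ((S\NP)/S)\S
    [5,6] "clearly" : S

[0,1] NP/PP  lex  "a"
[1,2] PP  lex  "this"
[0,2] NP  >  k=1
[2,3] S/PP  lex  "bone"
[3,4] PP  lex  "the"
[2,4] S  >  k=3
[4,5] ((S\NP)/S)\S  lex  "that"
[2,5] (S\NP)/S  <  k=4
[5,6] S  lex  "clearly"
[2,6] S\NP  >  k=5
[0,6] S  <  k=2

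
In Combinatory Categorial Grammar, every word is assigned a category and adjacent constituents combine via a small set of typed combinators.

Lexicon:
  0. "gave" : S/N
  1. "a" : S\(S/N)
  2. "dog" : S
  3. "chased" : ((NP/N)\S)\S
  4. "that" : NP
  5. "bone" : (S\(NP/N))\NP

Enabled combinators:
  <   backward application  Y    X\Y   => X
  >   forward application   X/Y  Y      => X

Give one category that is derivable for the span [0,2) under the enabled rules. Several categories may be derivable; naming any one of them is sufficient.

[0,6] S   <
  [0,4] NP/N   <
    [0,2] S   <
      [0,1] "gave" : S/N
      [1,2] "a" : S\(S/N)
    [2,4] (NP/N)\S   <
      [2,3] "dog" : S
      [3,4] "chased" : ((NP/N)\S)\S
  [4,6] S\(NP/N)   <
    [4,5] "that" : NP
    [5,6] "bone" : (S\(NP/N))\NP

S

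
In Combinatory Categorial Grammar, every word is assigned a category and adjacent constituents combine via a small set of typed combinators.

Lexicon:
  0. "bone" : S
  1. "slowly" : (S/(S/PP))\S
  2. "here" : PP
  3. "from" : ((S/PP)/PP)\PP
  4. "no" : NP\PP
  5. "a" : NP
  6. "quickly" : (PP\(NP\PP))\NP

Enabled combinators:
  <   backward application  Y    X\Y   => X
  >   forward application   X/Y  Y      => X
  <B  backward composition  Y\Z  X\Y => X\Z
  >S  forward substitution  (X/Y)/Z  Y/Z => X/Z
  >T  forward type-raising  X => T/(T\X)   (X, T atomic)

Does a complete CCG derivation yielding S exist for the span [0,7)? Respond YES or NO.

YES

[0,7] S   >
  [0,2] S/(S/PP)   <
    [0,1] "bone" : S
    [1,2] "slowly" : (S/(S/PP))\S
  [2,7] S/PP   >
    [2,4] (S/PP)/PP   <
      [2,3] "here" : PP
      [3,4] "from" : ((S/PP)/PP)\PP
    [4,7] PP   <
      [4,5] "no" : NP\PP
      [5,7] PP\(NP\PP)   <
        [5,6] "a" : NP
        [6,7] "quickly" : (PP\(NP\PP))\NP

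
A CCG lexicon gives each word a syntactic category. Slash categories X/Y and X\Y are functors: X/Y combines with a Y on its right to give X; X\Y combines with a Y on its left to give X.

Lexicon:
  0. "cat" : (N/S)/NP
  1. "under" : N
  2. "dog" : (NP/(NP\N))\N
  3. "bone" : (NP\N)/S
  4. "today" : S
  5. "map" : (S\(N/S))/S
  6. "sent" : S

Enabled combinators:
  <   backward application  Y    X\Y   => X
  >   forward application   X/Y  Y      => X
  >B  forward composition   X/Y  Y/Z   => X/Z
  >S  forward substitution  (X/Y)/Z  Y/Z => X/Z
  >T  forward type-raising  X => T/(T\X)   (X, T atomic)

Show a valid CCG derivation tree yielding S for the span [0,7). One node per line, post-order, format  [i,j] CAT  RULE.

[0,7] S   <
  [0,5] N/S   >
    [0,1] "cat" : (N/S)/NP
    [1,5] NP   >
      [1,3] NP/(NP\N)   <
        [1,2] "under" : N
        [2,3] "dog" : (NP/(NP\N))\N
      [3,5] NP\N   >
        [3,4] "bone" : (NP\N)/S
        [4,5] "today" : S
  [5,7] S\(N/S)   >
    [5,6] "map" : (S\(N/S))/S
    [6,7] "sent" : S

[0,1] (N/S)/NP  lex  "cat"
[1,2] N  lex  "under"
[2,3] (NP/(NP\N))\N  lex  "dog"
[1,3] NP/(NP\N)  <  k=2
[3,4] (NP\N)/S  lex  "bone"
[4,5] S  lex  "today"
[3,5] NP\N  >  k=4
[1,5] NP  >  k=3
[0,5] N/S  >  k=1
[5,6] (S\(N/S))/S  lex  "map"
[6,7] S  lex  "sent"
[5,7] S\(N/S)  >  k=6
[0,7] S  <  k=5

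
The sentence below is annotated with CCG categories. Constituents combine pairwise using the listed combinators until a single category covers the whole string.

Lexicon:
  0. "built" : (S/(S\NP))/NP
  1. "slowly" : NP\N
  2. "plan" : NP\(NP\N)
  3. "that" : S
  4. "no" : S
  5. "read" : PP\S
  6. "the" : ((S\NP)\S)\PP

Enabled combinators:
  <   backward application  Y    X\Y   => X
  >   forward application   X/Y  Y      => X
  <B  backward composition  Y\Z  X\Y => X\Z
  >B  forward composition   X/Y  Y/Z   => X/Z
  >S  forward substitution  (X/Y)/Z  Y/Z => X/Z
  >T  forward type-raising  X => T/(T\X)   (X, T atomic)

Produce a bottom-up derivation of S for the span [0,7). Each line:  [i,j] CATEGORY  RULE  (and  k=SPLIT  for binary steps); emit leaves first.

[0,1] (S/(S\NP))/NP  lex  "built"
[1,2] NP\N  lex  "slowly"
[2,3] NP\(NP\N)  lex  "plan"
[1,3] NP  <  k=2
[0,3] S/(S\NP)  >  k=1
[3,4] S  lex  "that"
[4,5] S  lex  "no"
[5,6] PP\S  lex  "read"
[4,6] PP  <  k=5
[6,7] ((S\NP)\S)\PP  lex  "the"
[4,7] (S\NP)\S  <  k=6
[3,7] S\NP  <  k=4
[0,7] S  >  k=3

[0,7] S   >
  [0,3] S/(S\NP)   >
    [0,1] "built" : (S/(S\NP))/NP
    [1,3] NP   <
      [1,2] "slowly" : NP\N
      [2,3] "plan" : NP\(NP\N)
  [3,7] S\NP   <
    [3,4] "that" : S
    [4,7] (S\NP)\S   <
      [4,6] PP   <
        [4,5] "no" : S
        [5,6] "read" : PP\S
      [6,7] "the" : ((S\NP)\S)\PP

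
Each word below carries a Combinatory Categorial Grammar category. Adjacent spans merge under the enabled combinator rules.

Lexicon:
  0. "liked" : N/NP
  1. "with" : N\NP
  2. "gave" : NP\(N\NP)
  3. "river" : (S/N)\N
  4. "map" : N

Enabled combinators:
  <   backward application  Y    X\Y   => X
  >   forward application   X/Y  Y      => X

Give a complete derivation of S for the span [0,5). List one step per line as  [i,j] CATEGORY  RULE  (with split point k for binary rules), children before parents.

[0,5] S   >
  [0,4] S/N   <
    [0,3] N   >
      [0,1] "liked" : N/NP
      [1,3] NP   <
        [1,2] "with" : N\NP
        [2,3] "gave" : NP\(N\NP)
    [3,4] "river" : (S/N)\N
  [4,5] "map" : N

[0,1] N/NP  lex  "liked"
[1,2] N\NP  lex  "with"
[2,3] NP\(N\NP)  lex  "gave"
[1,3] NP  <  k=2
[0,3] N  >  k=1
[3,4] (S/N)\N  lex  "river"
[0,4] S/N  <  k=3
[4,5] N  lex  "map"
[0,5] S  >  k=4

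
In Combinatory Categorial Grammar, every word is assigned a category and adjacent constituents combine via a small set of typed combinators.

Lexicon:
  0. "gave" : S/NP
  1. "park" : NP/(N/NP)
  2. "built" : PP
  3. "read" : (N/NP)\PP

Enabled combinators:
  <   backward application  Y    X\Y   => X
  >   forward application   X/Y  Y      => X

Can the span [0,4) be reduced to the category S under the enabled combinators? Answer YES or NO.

[0,4] S   >
  [0,1] "gave" : S/NP
  [1,4] NP   >
    [1,2] "park" : NP/(N/NP)
    [2,4] N/NP   <
      [2,3] "built" : PP
      [3,4] "read" : (N/NP)\PP

YES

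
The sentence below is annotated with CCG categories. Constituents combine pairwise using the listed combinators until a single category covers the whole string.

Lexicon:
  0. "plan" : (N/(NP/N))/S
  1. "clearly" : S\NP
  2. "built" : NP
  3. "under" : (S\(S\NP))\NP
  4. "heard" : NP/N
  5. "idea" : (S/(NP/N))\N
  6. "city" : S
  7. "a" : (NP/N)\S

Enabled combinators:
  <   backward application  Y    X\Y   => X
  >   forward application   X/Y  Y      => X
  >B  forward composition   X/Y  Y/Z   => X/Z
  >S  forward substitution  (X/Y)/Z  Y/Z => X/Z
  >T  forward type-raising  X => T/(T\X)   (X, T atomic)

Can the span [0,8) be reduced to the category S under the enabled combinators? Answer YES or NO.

[0,8] S   >
  [0,6] S/(NP/N)   <
    [0,5] N   >
      [0,4] N/(NP/N)   >
        [0,1] "plan" : (N/(NP/N))/S
        [1,4] S   <
          [1,2] "clearly" : S\NP
          [2,4] S\(S\NP)   <
            [2,3] "built" : NP
            [3,4] "under" : (S\(S\NP))\NP
      [4,5] "heard" : NP/N
    [5,6] "idea" : (S/(NP/N))\N
  [6,8] NP/N   <
    [6,7] "city" : S
    [7,8] "a" : (NP/N)\S

YES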